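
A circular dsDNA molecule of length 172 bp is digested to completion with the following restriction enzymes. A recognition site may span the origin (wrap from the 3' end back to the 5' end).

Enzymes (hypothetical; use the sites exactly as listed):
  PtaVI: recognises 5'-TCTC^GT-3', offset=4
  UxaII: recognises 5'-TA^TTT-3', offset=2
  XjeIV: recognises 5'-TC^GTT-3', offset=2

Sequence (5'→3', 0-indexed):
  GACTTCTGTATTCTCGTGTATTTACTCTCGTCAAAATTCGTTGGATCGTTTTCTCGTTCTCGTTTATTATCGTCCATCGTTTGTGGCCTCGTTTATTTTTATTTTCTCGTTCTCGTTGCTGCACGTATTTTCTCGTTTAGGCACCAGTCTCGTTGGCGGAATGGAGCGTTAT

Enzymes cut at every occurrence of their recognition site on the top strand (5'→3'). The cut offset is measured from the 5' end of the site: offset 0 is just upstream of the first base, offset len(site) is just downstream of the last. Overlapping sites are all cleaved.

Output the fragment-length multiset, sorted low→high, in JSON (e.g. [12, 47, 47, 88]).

[5,5,6,6,6,7,7,8,8,9,10,12,13,17,17,36]

Scan for sites:
  PtaVI TCTCGT/4: at [11, 25, 51, 57, 104, 110, 130, 147] ⇒ [15, 29, 55, 61, 108, 114, 134, 151]
  UxaII TATTT/2: at [18, 93, 99, 125] ⇒ [20, 95, 101, 127]
  XjeIV TCGTT/2: at [37, 45, 53, 59, 76, 88, 106, 112, 132, 149] ⇒ [39, 47, 55, 61, 78, 90, 108, 114, 134, 151]

All cut coordinates (distinct, sorted): [15, 20, 29, 39, 47, 55, 61, 78, 90, 95, 101, 108, 114, 127, 134, 151]

Fragments:
  15→20: 5 bp
  20→29: 9 bp
  29→39: 10 bp
  39→47: 8 bp
  47→55: 8 bp
  55→61: 6 bp
  61→78: 17 bp
  78→90: 12 bp
  90→95: 5 bp
  95→101: 6 bp
  101→108: 7 bp
  108→114: 6 bp
  114→127: 13 bp
  127→134: 7 bp
  134→151: 17 bp
  151→15 (wrap): 172-151+15 = 36 bp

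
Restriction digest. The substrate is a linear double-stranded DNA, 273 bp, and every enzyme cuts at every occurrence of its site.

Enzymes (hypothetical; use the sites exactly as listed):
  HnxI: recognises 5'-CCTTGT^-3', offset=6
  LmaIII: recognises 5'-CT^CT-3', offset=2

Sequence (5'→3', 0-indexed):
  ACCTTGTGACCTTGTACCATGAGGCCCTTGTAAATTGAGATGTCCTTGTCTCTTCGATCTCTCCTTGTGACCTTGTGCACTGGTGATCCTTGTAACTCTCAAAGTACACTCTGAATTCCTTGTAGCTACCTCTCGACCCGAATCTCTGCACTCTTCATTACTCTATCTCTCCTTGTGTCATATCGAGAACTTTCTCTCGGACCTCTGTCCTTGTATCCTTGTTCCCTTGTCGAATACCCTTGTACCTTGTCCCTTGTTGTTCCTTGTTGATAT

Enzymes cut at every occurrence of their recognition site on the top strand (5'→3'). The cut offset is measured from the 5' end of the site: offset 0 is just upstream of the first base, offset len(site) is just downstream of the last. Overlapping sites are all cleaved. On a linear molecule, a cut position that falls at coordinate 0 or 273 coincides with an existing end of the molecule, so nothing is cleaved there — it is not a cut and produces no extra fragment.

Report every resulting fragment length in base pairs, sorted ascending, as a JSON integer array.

Site scan:
  HnxI CCTTGT/6: at [1, 9, 25, 43, 62, 70, 87, 117, 170, 208, 216, 224, 237, 244, 251, 261] ⇒ [7, 15, 31, 49, 68, 76, 93, 123, 176, 214, 222, 230, 243, 250, 257, 267]
  LmaIII CTCT/2: at [49, 58, 95, 108, 129, 143, 150, 160, 166, 193, 202] ⇒ [51, 60, 97, 110, 131, 145, 152, 162, 168, 195, 204]

Pooled cuts: [7, 15, 31, 49, 51, 60, 68, 76, 93, 97, 110, 123, 131, 145, 152, 162, 168, 176, 195, 204, 214, 222, 230, 243, 250, 257, 267]

Fragment lengths:
  [0,7): 7 bp
  [7,15): 8 bp
  [15,31): 16 bp
  [31,49): 18 bp
  [49,51): 2 bp
  [51,60): 9 bp
  [60,68): 8 bp
  [68,76): 8 bp
  [76,93): 17 bp
  [93,97): 4 bp
  [97,110): 13 bp
  [110,123): 13 bp
  [123,131): 8 bp
  [131,145): 14 bp
  [145,152): 7 bp
  [152,162): 10 bp
  [162,168): 6 bp
  [168,176): 8 bp
  [176,195): 19 bp
  [195,204): 9 bp
  [204,214): 10 bp
  [214,222): 8 bp
  [222,230): 8 bp
  [230,243): 13 bp
  [243,250): 7 bp
  [250,257): 7 bp
  [257,267): 10 bp
  [267,273): 6 bp

[2,4,6,6,7,7,7,7,8,8,8,8,8,8,8,9,9,10,10,10,13,13,13,14,16,17,18,19]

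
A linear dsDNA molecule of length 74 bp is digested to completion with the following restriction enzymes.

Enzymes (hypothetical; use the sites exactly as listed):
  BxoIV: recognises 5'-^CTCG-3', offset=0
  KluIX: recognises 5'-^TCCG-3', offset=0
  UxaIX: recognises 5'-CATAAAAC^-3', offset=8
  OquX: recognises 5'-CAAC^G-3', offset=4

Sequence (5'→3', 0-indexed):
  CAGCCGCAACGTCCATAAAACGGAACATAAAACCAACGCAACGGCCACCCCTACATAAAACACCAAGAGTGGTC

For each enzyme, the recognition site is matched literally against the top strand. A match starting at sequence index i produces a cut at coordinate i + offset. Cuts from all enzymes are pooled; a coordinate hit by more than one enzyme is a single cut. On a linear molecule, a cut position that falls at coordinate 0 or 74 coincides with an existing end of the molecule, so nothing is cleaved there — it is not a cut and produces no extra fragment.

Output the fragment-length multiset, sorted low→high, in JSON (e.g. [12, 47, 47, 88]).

[4,5,10,11,12,13,19]

Per-enzyme occurrences:
  BxoIV (CTCG, off=0): no sites
  KluIX (TCCG, off=0): no sites
  UxaIX (CATAAAAC, off=8): starts [13, 25, 53] → cuts [21, 33, 61]
  OquX (CAACG, off=4): starts [6, 33, 38] → cuts [10, 37, 42]

Pooled cuts: [10, 21, 33, 37, 42, 61]

Fragment lengths:
  [0,10): 10 bp
  [10,21): 11 bp
  [21,33): 12 bp
  [33,37): 4 bp
  [37,42): 5 bp
  [42,61): 19 bp
  [61,74): 13 bp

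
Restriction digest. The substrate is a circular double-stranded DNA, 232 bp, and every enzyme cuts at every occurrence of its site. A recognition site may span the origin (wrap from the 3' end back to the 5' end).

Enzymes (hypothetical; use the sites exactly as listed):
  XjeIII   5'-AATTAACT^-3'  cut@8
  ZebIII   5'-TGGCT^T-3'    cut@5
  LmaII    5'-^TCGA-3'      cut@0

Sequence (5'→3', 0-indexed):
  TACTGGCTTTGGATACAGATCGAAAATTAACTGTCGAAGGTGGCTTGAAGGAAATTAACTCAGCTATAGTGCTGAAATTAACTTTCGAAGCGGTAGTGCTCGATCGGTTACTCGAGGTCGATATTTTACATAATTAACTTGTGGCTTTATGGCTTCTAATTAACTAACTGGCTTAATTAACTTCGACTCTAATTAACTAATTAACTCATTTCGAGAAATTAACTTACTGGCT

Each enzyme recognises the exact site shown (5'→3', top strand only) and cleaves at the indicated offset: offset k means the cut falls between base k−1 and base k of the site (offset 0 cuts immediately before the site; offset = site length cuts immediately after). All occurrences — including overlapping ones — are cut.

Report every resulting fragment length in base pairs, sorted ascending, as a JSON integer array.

[1,1,4,6,7,8,8,8,8,8,9,11,11,12,12,13,14,15,15,16,22,23]

Site scan:
  XjeIII (AATTAACT, off=8): starts [24, 52, 75, 131, 157, 174, 190, 198, 216] → cuts [32, 60, 83, 139, 165, 182, 198, 206, 224]
  ZebIII (TGGCTT, off=5): starts [3, 40, 141, 149, 168, 227] → cuts [0, 8, 45, 146, 154, 173]
  LmaII (TCGA, off=0): starts [19, 33, 84, 99, 111, 117, 182, 210] → cuts [19, 33, 84, 99, 111, 117, 182, 210]

All cut coordinates (distinct, sorted): [0, 8, 19, 32, 33, 45, 60, 83, 84, 99, 111, 117, 139, 146, 154, 165, 173, 182, 198, 206, 210, 224]

Fragment lengths:
  0→8: 8 bp
  8→19: 11 bp
  19→32: 13 bp
  32→33: 1 bp
  33→45: 12 bp
  45→60: 15 bp
  60→83: 23 bp
  83→84: 1 bp
  84→99: 15 bp
  99→111: 12 bp
  111→117: 6 bp
  117→139: 22 bp
  139→146: 7 bp
  146→154: 8 bp
  154→165: 11 bp
  165→173: 8 bp
  173→182: 9 bp
  182→198: 16 bp
  198→206: 8 bp
  206→210: 4 bp
  210→224: 14 bp
  224→0 (wrap): 232-224+0 = 8 bp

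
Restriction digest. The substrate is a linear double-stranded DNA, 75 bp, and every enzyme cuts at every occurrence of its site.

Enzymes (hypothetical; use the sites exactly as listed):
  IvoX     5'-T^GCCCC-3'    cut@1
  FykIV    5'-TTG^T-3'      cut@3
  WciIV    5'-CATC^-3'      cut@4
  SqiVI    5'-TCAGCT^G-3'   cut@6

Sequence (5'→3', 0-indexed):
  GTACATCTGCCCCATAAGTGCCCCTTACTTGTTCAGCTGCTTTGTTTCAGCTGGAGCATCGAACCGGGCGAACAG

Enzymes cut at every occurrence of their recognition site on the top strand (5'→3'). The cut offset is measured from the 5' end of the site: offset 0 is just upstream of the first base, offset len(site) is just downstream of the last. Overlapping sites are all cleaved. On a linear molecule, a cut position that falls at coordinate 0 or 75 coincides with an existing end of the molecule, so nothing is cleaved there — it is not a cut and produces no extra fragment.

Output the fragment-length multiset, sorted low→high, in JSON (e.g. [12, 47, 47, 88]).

Scan for sites:
  IvoX (TGCCCC, off=1): starts [7, 18] → cuts [8, 19]
  FykIV (TTGT, off=3): starts [28, 41] → cuts [31, 44]
  WciIV (CATC, off=4): starts [3, 56] → cuts [7, 60]
  SqiVI (TCAGCTG, off=6): starts [32, 46] → cuts [38, 52]

Pooled cuts: [7, 8, 19, 31, 38, 44, 52, 60]

Fragment lengths:
  [0,7): 7 bp
  [7,8): 1 bp
  [8,19): 11 bp
  [19,31): 12 bp
  [31,38): 7 bp
  [38,44): 6 bp
  [44,52): 8 bp
  [52,60): 8 bp
  [60,75): 15 bp

[1,6,7,7,8,8,11,12,15]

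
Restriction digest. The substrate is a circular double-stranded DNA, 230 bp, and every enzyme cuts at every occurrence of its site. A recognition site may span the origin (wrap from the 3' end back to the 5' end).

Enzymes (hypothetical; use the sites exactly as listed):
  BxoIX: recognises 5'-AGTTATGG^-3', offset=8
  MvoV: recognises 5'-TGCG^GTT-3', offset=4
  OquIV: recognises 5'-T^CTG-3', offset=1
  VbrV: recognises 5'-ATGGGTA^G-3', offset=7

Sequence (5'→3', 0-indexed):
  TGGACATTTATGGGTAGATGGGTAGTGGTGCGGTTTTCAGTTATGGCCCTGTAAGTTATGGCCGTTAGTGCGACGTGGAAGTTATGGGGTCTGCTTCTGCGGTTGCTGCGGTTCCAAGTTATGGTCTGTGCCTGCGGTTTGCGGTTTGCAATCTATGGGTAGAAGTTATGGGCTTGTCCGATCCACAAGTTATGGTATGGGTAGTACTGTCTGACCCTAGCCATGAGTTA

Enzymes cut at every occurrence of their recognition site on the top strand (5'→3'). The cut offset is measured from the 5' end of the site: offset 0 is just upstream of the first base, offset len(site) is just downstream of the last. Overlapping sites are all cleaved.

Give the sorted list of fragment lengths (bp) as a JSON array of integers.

Site scan:
  BxoIX AGTTATGG/8: at [38, 53, 79, 116, 163, 187, 225] ⇒ [3, 46, 61, 87, 124, 171, 195]
  MvoV TGCGGTT/4: at [28, 97, 106, 132, 139] ⇒ [32, 101, 110, 136, 143]
  OquIV TCTG/1: at [89, 95, 124, 209] ⇒ [90, 96, 125, 210]
  VbrV ATGGGTAG/7: at [9, 17, 154, 196] ⇒ [16, 24, 161, 203]

All cut coordinates (distinct, sorted): [3, 16, 24, 32, 46, 61, 87, 90, 96, 101, 110, 124, 125, 136, 143, 161, 171, 195, 203, 210]

Fragments:
  3→16: 13 bp
  16→24: 8 bp
  24→32: 8 bp
  32→46: 14 bp
  46→61: 15 bp
  61→87: 26 bp
  87→90: 3 bp
  90→96: 6 bp
  96→101: 5 bp
  101→110: 9 bp
  110→124: 14 bp
  124→125: 1 bp
  125→136: 11 bp
  136→143: 7 bp
  143→161: 18 bp
  161→171: 10 bp
  171→195: 24 bp
  195→203: 8 bp
  203→210: 7 bp
  210→3 (wrap): 230-210+3 = 23 bp

[1,3,5,6,7,7,8,8,8,9,10,11,13,14,14,15,18,23,24,26]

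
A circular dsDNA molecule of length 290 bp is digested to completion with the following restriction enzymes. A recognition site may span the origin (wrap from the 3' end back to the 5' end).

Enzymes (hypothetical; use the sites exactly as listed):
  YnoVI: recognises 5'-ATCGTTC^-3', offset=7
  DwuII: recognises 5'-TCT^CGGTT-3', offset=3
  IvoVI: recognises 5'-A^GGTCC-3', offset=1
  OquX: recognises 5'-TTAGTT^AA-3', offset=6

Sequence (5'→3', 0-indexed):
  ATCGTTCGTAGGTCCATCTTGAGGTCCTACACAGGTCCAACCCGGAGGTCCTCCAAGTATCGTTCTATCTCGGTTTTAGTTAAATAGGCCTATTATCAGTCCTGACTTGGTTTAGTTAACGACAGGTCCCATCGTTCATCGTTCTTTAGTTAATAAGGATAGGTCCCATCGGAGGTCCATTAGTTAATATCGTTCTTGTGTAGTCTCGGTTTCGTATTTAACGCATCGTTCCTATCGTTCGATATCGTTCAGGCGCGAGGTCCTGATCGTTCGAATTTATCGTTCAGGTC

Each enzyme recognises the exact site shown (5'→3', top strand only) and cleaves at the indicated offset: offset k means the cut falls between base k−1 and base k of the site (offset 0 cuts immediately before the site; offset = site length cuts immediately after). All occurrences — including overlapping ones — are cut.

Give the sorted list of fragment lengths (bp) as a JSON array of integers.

Scan for sites:
  YnoVI ATCGTTC/7: at [0, 58, 130, 137, 188, 224, 233, 243, 265, 278] ⇒ [7, 65, 137, 144, 195, 231, 240, 250, 272, 285]
  DwuII TCTCGGTT/3: at [67, 203] ⇒ [70, 206]
  IvoVI AGGTCC/1: at [9, 21, 32, 45, 123, 160, 172, 257] ⇒ [10, 22, 33, 46, 124, 161, 173, 258]
  OquX TTAGTTAA/6: at [75, 111, 145, 179] ⇒ [81, 117, 151, 185]

All cut coordinates (distinct, sorted): [7, 10, 22, 33, 46, 65, 70, 81, 117, 124, 137, 144, 151, 161, 173, 185, 195, 206, 231, 240, 250, 258, 272, 285]

Fragment lengths:
  7→10: 3 bp
  10→22: 12 bp
  22→33: 11 bp
  33→46: 13 bp
  46→65: 19 bp
  65→70: 5 bp
  70→81: 11 bp
  81→117: 36 bp
  117→124: 7 bp
  124→137: 13 bp
  137→144: 7 bp
  144→151: 7 bp
  151→161: 10 bp
  161→173: 12 bp
  173→185: 12 bp
  185→195: 10 bp
  195→206: 11 bp
  206→231: 25 bp
  231→240: 9 bp
  240→250: 10 bp
  250→258: 8 bp
  258→272: 14 bp
  272→285: 13 bp
  285→7 (wrap): 290-285+7 = 12 bp

[3,5,7,7,7,8,9,10,10,10,11,11,11,12,12,12,12,13,13,13,14,19,25,36]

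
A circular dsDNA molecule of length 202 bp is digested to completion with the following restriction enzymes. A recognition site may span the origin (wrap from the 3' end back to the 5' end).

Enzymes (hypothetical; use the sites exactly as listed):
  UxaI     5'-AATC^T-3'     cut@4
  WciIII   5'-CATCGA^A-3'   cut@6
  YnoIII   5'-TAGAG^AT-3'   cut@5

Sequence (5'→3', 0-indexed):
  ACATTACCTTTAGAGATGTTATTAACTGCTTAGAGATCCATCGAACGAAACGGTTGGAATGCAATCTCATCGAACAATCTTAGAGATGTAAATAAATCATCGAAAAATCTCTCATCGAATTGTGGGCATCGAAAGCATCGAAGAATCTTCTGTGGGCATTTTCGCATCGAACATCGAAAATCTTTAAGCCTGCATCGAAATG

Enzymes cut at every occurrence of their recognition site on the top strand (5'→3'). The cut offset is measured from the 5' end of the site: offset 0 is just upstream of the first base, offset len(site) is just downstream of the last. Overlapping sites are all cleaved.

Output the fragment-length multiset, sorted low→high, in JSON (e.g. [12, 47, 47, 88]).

[5,6,6,6,6,7,7,9,9,9,14,16,18,19,20,22,23]

Scan for sites:
  UxaI (AATCT, off=4): starts [62, 75, 105, 143, 178] → cuts [66, 79, 109, 147, 182]
  WciIII (CATCGAA, off=6): starts [38, 67, 97, 112, 126, 135, 164, 171, 192] → cuts [44, 73, 103, 118, 132, 141, 170, 177, 198]
  YnoIII (TAGAGAT, off=5): starts [10, 30, 80] → cuts [15, 35, 85]

All cut coordinates (distinct, sorted): [15, 35, 44, 66, 73, 79, 85, 103, 109, 118, 132, 141, 147, 170, 177, 182, 198]

Fragment lengths:
  15→35: 20 bp
  35→44: 9 bp
  44→66: 22 bp
  66→73: 7 bp
  73→79: 6 bp
  79→85: 6 bp
  85→103: 18 bp
  103→109: 6 bp
  109→118: 9 bp
  118→132: 14 bp
  132→141: 9 bp
  141→147: 6 bp
  147→170: 23 bp
  170→177: 7 bp
  177→182: 5 bp
  182→198: 16 bp
  198→15 (wrap): 202-198+15 = 19 bp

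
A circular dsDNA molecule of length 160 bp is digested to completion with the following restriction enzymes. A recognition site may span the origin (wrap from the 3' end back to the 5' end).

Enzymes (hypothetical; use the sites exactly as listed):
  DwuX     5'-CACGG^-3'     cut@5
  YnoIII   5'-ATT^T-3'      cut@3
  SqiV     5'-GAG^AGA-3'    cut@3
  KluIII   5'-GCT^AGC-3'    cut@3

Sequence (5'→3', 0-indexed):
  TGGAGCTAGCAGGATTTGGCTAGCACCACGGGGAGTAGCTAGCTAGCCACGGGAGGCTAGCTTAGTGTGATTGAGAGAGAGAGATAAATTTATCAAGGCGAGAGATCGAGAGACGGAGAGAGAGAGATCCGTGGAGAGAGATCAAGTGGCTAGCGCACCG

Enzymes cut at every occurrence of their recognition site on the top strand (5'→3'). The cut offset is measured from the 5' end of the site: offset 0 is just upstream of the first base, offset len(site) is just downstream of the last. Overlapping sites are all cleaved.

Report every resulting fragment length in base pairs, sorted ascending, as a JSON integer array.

Scan for sites:
  DwuX (CACGG, off=5): starts [26, 47] → cuts [31, 52]
  YnoIII (ATTT, off=3): starts [13, 87] → cuts [16, 90]
  SqiV (GAGAGA, off=3): starts [72, 74, 76, 78, 99, 107, 115, 117, 119, 121, 133, 135] → cuts [75, 77, 79, 81, 102, 110, 118, 120, 122, 124, 136, 138]
  KluIII (GCTAGC, off=3): starts [4, 18, 37, 41, 55, 148] → cuts [7, 21, 40, 44, 58, 151]

All cut coordinates (distinct, sorted): [7, 16, 21, 31, 40, 44, 52, 58, 75, 77, 79, 81, 90, 102, 110, 118, 120, 122, 124, 136, 138, 151]

Fragment lengths:
  7→16: 9 bp
  16→21: 5 bp
  21→31: 10 bp
  31→40: 9 bp
  40→44: 4 bp
  44→52: 8 bp
  52→58: 6 bp
  58→75: 17 bp
  75→77: 2 bp
  77→79: 2 bp
  79→81: 2 bp
  81→90: 9 bp
  90→102: 12 bp
  102→110: 8 bp
  110→118: 8 bp
  118→120: 2 bp
  120→122: 2 bp
  122→124: 2 bp
  124→136: 12 bp
  136→138: 2 bp
  138→151: 13 bp
  151→7 (wrap): 160-151+7 = 16 bp

[2,2,2,2,2,2,2,4,5,6,8,8,8,9,9,9,10,12,12,13,16,17]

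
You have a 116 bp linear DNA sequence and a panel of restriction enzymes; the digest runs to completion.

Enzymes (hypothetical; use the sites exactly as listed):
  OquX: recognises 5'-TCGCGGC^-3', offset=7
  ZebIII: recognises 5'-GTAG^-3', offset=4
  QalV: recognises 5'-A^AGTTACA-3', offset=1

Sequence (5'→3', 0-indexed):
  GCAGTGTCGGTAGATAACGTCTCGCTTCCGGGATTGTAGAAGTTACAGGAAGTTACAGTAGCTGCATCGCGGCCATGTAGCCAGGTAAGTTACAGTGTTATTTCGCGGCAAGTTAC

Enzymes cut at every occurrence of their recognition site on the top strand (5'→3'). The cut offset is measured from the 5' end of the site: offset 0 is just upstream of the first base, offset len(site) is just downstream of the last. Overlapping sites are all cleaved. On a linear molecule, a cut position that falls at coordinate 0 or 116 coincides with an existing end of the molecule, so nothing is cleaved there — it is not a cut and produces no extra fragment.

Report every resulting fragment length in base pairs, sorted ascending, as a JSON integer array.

[1,7,7,7,10,11,12,13,22,26]

Scan for sites:
  OquX (TCGCGGC, off=7): starts [66, 102] → cuts [73, 109]
  ZebIII (GTAG, off=4): starts [9, 35, 57, 76] → cuts [13, 39, 61, 80]
  QalV (AAGTTACA, off=1): starts [39, 49, 86] → cuts [40, 50, 87]

Pooled cuts: [13, 39, 40, 50, 61, 73, 80, 87, 109]

Fragments:
  [0,13): 13 bp
  [13,39): 26 bp
  [39,40): 1 bp
  [40,50): 10 bp
  [50,61): 11 bp
  [61,73): 12 bp
  [73,80): 7 bp
  [80,87): 7 bp
  [87,109): 22 bp
  [109,116): 7 bp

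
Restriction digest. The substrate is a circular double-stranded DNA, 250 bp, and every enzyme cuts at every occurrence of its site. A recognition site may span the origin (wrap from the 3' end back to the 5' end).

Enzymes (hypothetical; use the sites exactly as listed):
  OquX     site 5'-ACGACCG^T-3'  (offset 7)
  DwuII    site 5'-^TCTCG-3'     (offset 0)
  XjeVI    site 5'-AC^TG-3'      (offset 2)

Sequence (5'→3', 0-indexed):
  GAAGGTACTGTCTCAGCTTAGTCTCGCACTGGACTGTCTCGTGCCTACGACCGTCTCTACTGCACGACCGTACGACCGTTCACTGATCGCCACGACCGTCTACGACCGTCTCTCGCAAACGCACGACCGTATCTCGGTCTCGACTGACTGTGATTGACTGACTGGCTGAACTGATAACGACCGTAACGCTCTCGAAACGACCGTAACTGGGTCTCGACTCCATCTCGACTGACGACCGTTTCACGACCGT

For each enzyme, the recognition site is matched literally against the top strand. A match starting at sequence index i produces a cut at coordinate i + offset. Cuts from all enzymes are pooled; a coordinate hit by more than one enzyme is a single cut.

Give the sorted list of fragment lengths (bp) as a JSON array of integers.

[2,2,2,4,4,4,4,5,5,6,6,7,7,7,8,8,9,9,9,10,10,10,11,11,12,13,14,15,17,19]

Per-enzyme occurrences:
  OquX ACGACCGT/7: at [46, 63, 71, 91, 101, 122, 176, 196, 231, 242] ⇒ [53, 70, 78, 98, 108, 129, 183, 203, 238, 249]
  DwuII TCTCG/0: at [21, 36, 110, 131, 137, 189, 211, 222] ⇒ [21, 36, 110, 131, 137, 189, 211, 222]
  XjeVI ACTG/2: at [6, 27, 32, 58, 81, 142, 146, 156, 160, 169, 205, 227] ⇒ [8, 29, 34, 60, 83, 144, 148, 158, 162, 171, 207, 229]

All cut coordinates (distinct, sorted): [8, 21, 29, 34, 36, 53, 60, 70, 78, 83, 98, 108, 110, 129, 131, 137, 144, 148, 158, 162, 171, 183, 189, 203, 207, 211, 222, 229, 238, 249]

Fragments:
  8→21: 13 bp
  21→29: 8 bp
  29→34: 5 bp
  34→36: 2 bp
  36→53: 17 bp
  53→60: 7 bp
  60→70: 10 bp
  70→78: 8 bp
  78→83: 5 bp
  83→98: 15 bp
  98→108: 10 bp
  108→110: 2 bp
  110→129: 19 bp
  129→131: 2 bp
  131→137: 6 bp
  137→144: 7 bp
  144→148: 4 bp
  148→158: 10 bp
  158→162: 4 bp
  162→171: 9 bp
  171→183: 12 bp
  183→189: 6 bp
  189→203: 14 bp
  203→207: 4 bp
  207→211: 4 bp
  211→222: 11 bp
  222→229: 7 bp
  229→238: 9 bp
  238→249: 11 bp
  249→8 (wrap): 250-249+8 = 9 bp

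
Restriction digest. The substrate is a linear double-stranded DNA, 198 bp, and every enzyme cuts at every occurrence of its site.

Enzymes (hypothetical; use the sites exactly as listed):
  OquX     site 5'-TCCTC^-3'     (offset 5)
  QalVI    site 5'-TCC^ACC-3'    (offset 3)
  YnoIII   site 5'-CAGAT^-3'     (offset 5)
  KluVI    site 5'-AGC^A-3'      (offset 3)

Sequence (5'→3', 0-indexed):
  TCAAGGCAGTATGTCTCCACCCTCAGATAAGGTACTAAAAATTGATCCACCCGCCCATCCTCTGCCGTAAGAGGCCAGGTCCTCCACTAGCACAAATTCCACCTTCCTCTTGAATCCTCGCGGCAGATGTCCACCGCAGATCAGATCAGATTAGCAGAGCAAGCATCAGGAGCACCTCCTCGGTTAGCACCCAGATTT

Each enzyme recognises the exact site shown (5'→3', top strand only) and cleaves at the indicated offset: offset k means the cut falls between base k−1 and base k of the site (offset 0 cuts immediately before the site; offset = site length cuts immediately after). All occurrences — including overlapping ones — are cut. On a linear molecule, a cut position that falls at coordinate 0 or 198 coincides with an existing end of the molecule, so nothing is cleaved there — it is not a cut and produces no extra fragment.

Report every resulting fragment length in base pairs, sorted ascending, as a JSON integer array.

Scan for sites:
  OquX (TCCTC, off=5): starts [57, 79, 104, 114, 176] → cuts [62, 84, 109, 119, 181]
  QalVI (TCCACC, off=3): starts [15, 45, 97, 129] → cuts [18, 48, 100, 132]
  YnoIII (CAGAT, off=5): starts [23, 123, 136, 141, 146, 191] → cuts [28, 128, 141, 146, 151, 196]
  KluVI (AGCA, off=3): starts [88, 152, 157, 161, 170, 185] → cuts [91, 155, 160, 164, 173, 188]

All cut coordinates (distinct, sorted): [18, 28, 48, 62, 84, 91, 100, 109, 119, 128, 132, 141, 146, 151, 155, 160, 164, 173, 181, 188, 196]

Fragments:
  [0,18): 18 bp
  [18,28): 10 bp
  [28,48): 20 bp
  [48,62): 14 bp
  [62,84): 22 bp
  [84,91): 7 bp
  [91,100): 9 bp
  [100,109): 9 bp
  [109,119): 10 bp
  [119,128): 9 bp
  [128,132): 4 bp
  [132,141): 9 bp
  [141,146): 5 bp
  [146,151): 5 bp
  [151,155): 4 bp
  [155,160): 5 bp
  [160,164): 4 bp
  [164,173): 9 bp
  [173,181): 8 bp
  [181,188): 7 bp
  [188,196): 8 bp
  [196,198): 2 bp

[2,4,4,4,5,5,5,7,7,8,8,9,9,9,9,9,10,10,14,18,20,22]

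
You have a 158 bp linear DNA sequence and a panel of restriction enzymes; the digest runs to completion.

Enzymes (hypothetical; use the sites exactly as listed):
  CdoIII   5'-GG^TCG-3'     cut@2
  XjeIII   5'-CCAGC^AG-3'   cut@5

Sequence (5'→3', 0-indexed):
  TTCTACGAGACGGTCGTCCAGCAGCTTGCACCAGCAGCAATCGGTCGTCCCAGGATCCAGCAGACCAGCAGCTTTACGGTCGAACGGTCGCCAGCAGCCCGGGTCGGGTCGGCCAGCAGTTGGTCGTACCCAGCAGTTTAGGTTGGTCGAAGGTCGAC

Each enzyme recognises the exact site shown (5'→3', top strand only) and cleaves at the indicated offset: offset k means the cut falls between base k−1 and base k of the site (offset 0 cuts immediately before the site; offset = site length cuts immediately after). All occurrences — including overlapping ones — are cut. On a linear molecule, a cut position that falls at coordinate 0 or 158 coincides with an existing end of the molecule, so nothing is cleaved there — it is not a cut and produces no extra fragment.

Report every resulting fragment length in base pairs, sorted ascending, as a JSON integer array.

[5,5,6,7,8,8,8,8,9,9,9,10,11,12,13,13,17]

Site scan:
  CdoIII (GGTCG, off=2): starts [11, 42, 77, 85, 101, 106, 121, 144, 151] → cuts [13, 44, 79, 87, 103, 108, 123, 146, 153]
  XjeIII (CCAGCAG, off=5): starts [17, 30, 56, 64, 90, 112, 129] → cuts [22, 35, 61, 69, 95, 117, 134]

Pooled cuts: [13, 22, 35, 44, 61, 69, 79, 87, 95, 103, 108, 117, 123, 134, 146, 153]

Fragment lengths:
  [0,13): 13 bp
  [13,22): 9 bp
  [22,35): 13 bp
  [35,44): 9 bp
  [44,61): 17 bp
  [61,69): 8 bp
  [69,79): 10 bp
  [79,87): 8 bp
  [87,95): 8 bp
  [95,103): 8 bp
  [103,108): 5 bp
  [108,117): 9 bp
  [117,123): 6 bp
  [123,134): 11 bp
  [134,146): 12 bp
  [146,153): 7 bp
  [153,158): 5 bp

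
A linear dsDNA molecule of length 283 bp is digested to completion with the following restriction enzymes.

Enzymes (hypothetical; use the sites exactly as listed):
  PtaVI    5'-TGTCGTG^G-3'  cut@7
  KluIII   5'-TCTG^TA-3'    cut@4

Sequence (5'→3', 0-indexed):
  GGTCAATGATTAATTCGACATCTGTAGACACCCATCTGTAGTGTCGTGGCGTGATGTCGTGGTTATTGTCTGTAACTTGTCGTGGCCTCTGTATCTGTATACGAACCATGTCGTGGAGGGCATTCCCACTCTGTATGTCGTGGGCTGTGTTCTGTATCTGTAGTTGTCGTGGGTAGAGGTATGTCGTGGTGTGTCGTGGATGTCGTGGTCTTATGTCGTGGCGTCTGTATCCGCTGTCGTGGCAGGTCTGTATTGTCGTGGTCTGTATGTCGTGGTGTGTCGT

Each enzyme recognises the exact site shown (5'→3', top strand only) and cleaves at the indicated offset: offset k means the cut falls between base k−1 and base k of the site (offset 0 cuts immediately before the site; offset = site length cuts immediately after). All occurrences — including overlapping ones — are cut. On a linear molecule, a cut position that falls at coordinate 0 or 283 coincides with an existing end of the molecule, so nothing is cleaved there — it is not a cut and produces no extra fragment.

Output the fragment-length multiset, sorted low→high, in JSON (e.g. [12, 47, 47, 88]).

Scan for sites:
  PtaVI TGTCGTGG/7: at [41, 54, 77, 108, 135, 164, 181, 191, 200, 213, 234, 253, 267] ⇒ [48, 61, 84, 115, 142, 171, 188, 198, 207, 220, 241, 260, 274]
  KluIII TCTGTA/4: at [20, 34, 68, 87, 93, 129, 150, 156, 223, 246, 261] ⇒ [24, 38, 72, 91, 97, 133, 154, 160, 227, 250, 265]

Pooled cuts: [24, 38, 48, 61, 72, 84, 91, 97, 115, 133, 142, 154, 160, 171, 188, 198, 207, 220, 227, 241, 250, 260, 265, 274]

Fragments:
  [0,24): 24 bp
  [24,38): 14 bp
  [38,48): 10 bp
  [48,61): 13 bp
  [61,72): 11 bp
  [72,84): 12 bp
  [84,91): 7 bp
  [91,97): 6 bp
  [97,115): 18 bp
  [115,133): 18 bp
  [133,142): 9 bp
  [142,154): 12 bp
  [154,160): 6 bp
  [160,171): 11 bp
  [171,188): 17 bp
  [188,198): 10 bp
  [198,207): 9 bp
  [207,220): 13 bp
  [220,227): 7 bp
  [227,241): 14 bp
  [241,250): 9 bp
  [250,260): 10 bp
  [260,265): 5 bp
  [265,274): 9 bp
  [274,283): 9 bp

[5,6,6,7,7,9,9,9,9,9,10,10,10,11,11,12,12,13,13,14,14,17,18,18,24]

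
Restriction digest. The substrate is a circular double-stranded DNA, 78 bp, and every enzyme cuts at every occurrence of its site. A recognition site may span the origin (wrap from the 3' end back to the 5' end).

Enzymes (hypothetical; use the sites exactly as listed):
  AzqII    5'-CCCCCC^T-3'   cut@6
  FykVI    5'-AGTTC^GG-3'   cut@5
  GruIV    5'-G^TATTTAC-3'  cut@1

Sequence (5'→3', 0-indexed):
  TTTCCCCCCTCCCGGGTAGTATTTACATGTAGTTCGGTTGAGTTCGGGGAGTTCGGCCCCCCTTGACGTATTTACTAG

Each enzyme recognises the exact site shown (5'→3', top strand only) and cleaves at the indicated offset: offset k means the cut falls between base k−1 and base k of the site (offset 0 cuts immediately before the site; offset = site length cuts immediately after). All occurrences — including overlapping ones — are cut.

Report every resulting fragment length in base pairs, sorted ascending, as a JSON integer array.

Per-enzyme occurrences:
  AzqII CCCCCCT/6: at [3, 56] ⇒ [9, 62]
  FykVI AGTTCGG/5: at [30, 40, 49] ⇒ [35, 45, 54]
  GruIV GTATTTAC/1: at [18, 67] ⇒ [19, 68]

All cut coordinates (distinct, sorted): [9, 19, 35, 45, 54, 62, 68]

Fragments:
  9→19: 10 bp
  19→35: 16 bp
  35→45: 10 bp
  45→54: 9 bp
  54→62: 8 bp
  62→68: 6 bp
  68→9 (wrap): 78-68+9 = 19 bp

[6,8,9,10,10,16,19]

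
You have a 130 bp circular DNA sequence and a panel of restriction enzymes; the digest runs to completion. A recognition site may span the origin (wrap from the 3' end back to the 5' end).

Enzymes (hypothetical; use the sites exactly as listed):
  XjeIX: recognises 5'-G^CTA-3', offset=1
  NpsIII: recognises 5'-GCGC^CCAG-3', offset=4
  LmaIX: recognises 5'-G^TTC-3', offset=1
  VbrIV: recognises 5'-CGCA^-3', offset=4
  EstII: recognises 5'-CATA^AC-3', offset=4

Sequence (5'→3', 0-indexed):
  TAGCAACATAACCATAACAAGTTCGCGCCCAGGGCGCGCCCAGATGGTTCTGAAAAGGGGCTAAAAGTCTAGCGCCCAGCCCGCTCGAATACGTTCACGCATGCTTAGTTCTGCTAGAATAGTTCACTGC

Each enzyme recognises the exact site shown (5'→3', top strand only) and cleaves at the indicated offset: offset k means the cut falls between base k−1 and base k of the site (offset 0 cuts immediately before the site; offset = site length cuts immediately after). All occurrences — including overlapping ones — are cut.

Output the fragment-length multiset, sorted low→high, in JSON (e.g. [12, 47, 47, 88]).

Per-enzyme occurrences:
  XjeIX GCTA/1: at [59, 112, 128] ⇒ [60, 113, 129]
  NpsIII GCGCCCAG/4: at [24, 35, 71] ⇒ [28, 39, 75]
  LmaIX GTTC/1: at [20, 46, 92, 107, 121] ⇒ [21, 47, 93, 108, 122]
  VbrIV CGCA/4: at [97] ⇒ [101]
  EstII CATAAC/4: at [6, 12] ⇒ [10, 16]

Pooled cuts: [10, 16, 21, 28, 39, 47, 60, 75, 93, 101, 108, 113, 122, 129]

Fragment lengths:
  10→16: 6 bp
  16→21: 5 bp
  21→28: 7 bp
  28→39: 11 bp
  39→47: 8 bp
  47→60: 13 bp
  60→75: 15 bp
  75→93: 18 bp
  93→101: 8 bp
  101→108: 7 bp
  108→113: 5 bp
  113→122: 9 bp
  122→129: 7 bp
  129→10 (wrap): 130-129+10 = 11 bp

[5,5,6,7,7,7,8,8,9,11,11,13,15,18]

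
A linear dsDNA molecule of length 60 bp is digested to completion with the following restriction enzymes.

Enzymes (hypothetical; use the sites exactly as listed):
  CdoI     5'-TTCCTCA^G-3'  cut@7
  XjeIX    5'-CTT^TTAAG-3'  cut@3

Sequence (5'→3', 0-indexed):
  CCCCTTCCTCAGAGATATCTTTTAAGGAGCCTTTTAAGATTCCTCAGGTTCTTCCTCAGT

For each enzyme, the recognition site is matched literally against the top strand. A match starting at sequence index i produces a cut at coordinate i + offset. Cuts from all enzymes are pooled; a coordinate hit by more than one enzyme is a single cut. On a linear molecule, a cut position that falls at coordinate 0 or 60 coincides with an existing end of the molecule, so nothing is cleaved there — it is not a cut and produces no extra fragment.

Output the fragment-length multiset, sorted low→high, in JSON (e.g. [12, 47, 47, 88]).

[2,10,11,12,12,13]

Per-enzyme occurrences:
  CdoI (TTCCTCAG, off=7): starts [4, 39, 51] → cuts [11, 46, 58]
  XjeIX (CTTTTAAG, off=3): starts [18, 30] → cuts [21, 33]

All cut coordinates (distinct, sorted): [11, 21, 33, 46, 58]

Fragments:
  [0,11): 11 bp
  [11,21): 10 bp
  [21,33): 12 bp
  [33,46): 13 bp
  [46,58): 12 bp
  [58,60): 2 bp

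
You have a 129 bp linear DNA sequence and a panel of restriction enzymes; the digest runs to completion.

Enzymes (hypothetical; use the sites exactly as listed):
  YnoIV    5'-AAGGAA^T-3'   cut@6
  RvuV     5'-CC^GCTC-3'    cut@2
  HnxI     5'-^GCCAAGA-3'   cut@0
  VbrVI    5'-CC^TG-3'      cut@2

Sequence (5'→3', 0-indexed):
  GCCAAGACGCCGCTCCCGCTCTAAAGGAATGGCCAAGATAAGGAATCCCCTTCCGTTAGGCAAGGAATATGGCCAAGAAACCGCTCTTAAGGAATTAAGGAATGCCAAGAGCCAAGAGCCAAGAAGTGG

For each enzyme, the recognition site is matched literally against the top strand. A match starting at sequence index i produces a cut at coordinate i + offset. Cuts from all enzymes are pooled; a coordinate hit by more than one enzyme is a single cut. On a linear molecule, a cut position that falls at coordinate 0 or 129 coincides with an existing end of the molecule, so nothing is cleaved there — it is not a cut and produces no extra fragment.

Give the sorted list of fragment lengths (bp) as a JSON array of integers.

[1,2,4,6,7,7,8,11,11,12,12,12,14,22]

Site scan:
  YnoIV AAGGAAT/6: at [23, 39, 61, 88, 96] ⇒ [29, 45, 67, 94, 102]
  RvuV CCGCTC/2: at [9, 15, 80] ⇒ [11, 17, 82]
  HnxI GCCAAGA/0: at [0, 31, 71, 103, 110, 117] ⇒ [31, 71, 103, 110, 117] (position 0 is a terminus of the linear molecule — no cut)
  VbrVI (CCTG, off=2): no sites

Pooled cuts: [11, 17, 29, 31, 45, 67, 71, 82, 94, 102, 103, 110, 117]

Fragment lengths:
  [0,11): 11 bp
  [11,17): 6 bp
  [17,29): 12 bp
  [29,31): 2 bp
  [31,45): 14 bp
  [45,67): 22 bp
  [67,71): 4 bp
  [71,82): 11 bp
  [82,94): 12 bp
  [94,102): 8 bp
  [102,103): 1 bp
  [103,110): 7 bp
  [110,117): 7 bp
  [117,129): 12 bp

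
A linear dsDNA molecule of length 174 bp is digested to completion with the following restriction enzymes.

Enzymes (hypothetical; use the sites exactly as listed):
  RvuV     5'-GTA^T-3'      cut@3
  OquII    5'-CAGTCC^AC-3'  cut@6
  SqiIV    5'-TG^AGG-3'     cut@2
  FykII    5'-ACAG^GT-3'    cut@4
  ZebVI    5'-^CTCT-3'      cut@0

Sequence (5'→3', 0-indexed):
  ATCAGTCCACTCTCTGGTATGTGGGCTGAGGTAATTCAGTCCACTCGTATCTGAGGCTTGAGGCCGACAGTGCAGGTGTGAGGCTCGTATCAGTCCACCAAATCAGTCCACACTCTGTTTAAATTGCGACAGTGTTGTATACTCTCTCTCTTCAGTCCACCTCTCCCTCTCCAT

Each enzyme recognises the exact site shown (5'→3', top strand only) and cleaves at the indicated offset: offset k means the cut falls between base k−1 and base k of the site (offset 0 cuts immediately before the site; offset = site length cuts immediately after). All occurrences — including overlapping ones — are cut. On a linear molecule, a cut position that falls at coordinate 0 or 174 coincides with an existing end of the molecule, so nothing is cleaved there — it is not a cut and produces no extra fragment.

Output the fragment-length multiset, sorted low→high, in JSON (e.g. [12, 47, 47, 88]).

Scan for sites:
  RvuV (GTAT, off=3): starts [16, 46, 86, 136] → cuts [19, 49, 89, 139]
  OquII (CAGTCCAC, off=6): starts [2, 36, 90, 103, 152] → cuts [8, 42, 96, 109, 158]
  SqiIV (TGAGG, off=2): starts [26, 51, 58, 78] → cuts [28, 53, 60, 80]
  FykII (ACAGGT, off=4): no sites
  ZebVI (CTCT, off=0): starts [9, 11, 112, 141, 143, 145, 147, 160, 166] → cuts [9, 11, 112, 141, 143, 145, 147, 160, 166]

All cut coordinates (distinct, sorted): [8, 9, 11, 19, 28, 42, 49, 53, 60, 80, 89, 96, 109, 112, 139, 141, 143, 145, 147, 158, 160, 166]

Fragment lengths:
  [0,8): 8 bp
  [8,9): 1 bp
  [9,11): 2 bp
  [11,19): 8 bp
  [19,28): 9 bp
  [28,42): 14 bp
  [42,49): 7 bp
  [49,53): 4 bp
  [53,60): 7 bp
  [60,80): 20 bp
  [80,89): 9 bp
  [89,96): 7 bp
  [96,109): 13 bp
  [109,112): 3 bp
  [112,139): 27 bp
  [139,141): 2 bp
  [141,143): 2 bp
  [143,145): 2 bp
  [145,147): 2 bp
  [147,158): 11 bp
  [158,160): 2 bp
  [160,166): 6 bp
  [166,174): 8 bp

[1,2,2,2,2,2,2,3,4,6,7,7,7,8,8,8,9,9,11,13,14,20,27]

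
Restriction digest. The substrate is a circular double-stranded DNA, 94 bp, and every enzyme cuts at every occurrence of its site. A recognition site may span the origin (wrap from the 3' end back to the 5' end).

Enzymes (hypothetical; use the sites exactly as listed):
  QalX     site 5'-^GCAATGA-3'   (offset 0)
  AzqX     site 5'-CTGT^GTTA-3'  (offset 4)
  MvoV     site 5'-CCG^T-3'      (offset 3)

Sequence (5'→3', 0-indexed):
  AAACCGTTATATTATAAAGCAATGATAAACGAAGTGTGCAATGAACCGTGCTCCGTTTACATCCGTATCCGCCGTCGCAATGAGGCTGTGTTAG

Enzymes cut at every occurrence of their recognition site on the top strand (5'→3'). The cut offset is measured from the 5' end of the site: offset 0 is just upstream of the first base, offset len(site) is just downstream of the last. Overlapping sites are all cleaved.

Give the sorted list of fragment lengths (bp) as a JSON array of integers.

Per-enzyme occurrences:
  QalX (GCAATGA, off=0): starts [18, 37, 76] → cuts [18, 37, 76]
  AzqX (CTGTGTTA, off=4): starts [85] → cuts [89]
  MvoV (CCGT, off=3): starts [3, 45, 52, 62, 71] → cuts [6, 48, 55, 65, 74]

Pooled cuts: [6, 18, 37, 48, 55, 65, 74, 76, 89]

Fragments:
  6→18: 12 bp
  18→37: 19 bp
  37→48: 11 bp
  48→55: 7 bp
  55→65: 10 bp
  65→74: 9 bp
  74→76: 2 bp
  76→89: 13 bp
  89→6 (wrap): 94-89+6 = 11 bp

[2,7,9,10,11,11,12,13,19]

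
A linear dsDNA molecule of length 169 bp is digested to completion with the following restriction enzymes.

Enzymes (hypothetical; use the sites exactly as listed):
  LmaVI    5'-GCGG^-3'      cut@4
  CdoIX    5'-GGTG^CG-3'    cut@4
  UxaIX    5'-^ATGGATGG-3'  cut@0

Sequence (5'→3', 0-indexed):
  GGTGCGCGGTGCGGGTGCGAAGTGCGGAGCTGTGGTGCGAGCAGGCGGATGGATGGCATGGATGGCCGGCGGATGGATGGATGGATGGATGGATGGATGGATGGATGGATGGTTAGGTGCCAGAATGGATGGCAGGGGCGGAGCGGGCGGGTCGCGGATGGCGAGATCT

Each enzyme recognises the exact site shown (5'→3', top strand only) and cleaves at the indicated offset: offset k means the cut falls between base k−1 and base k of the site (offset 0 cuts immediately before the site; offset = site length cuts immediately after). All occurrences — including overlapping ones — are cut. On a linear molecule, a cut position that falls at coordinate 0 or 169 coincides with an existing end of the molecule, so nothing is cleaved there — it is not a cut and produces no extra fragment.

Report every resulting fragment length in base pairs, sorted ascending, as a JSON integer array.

[2,3,3,4,4,4,4,4,4,4,4,4,4,5,5,7,9,10,10,11,12,15,17,20]

Per-enzyme occurrences:
  LmaVI (GCGG, off=4): starts [5, 10, 23, 44, 68, 137, 142, 146, 153] → cuts [9, 14, 27, 48, 72, 141, 146, 150, 157]
  CdoIX (GGTGCG, off=4): starts [0, 7, 13, 33] → cuts [4, 11, 17, 37]
  UxaIX (ATGGATGG, off=0): starts [48, 57, 72, 76, 80, 84, 88, 92, 96, 100, 104, 124] → cuts [48, 57, 72, 76, 80, 84, 88, 92, 96, 100, 104, 124]

All cut coordinates (distinct, sorted): [4, 9, 11, 14, 17, 27, 37, 48, 57, 72, 76, 80, 84, 88, 92, 96, 100, 104, 124, 141, 146, 150, 157]

Fragments:
  [0,4): 4 bp
  [4,9): 5 bp
  [9,11): 2 bp
  [11,14): 3 bp
  [14,17): 3 bp
  [17,27): 10 bp
  [27,37): 10 bp
  [37,48): 11 bp
  [48,57): 9 bp
  [57,72): 15 bp
  [72,76): 4 bp
  [76,80): 4 bp
  [80,84): 4 bp
  [84,88): 4 bp
  [88,92): 4 bp
  [92,96): 4 bp
  [96,100): 4 bp
  [100,104): 4 bp
  [104,124): 20 bp
  [124,141): 17 bp
  [141,146): 5 bp
  [146,150): 4 bp
  [150,157): 7 bp
  [157,169): 12 bp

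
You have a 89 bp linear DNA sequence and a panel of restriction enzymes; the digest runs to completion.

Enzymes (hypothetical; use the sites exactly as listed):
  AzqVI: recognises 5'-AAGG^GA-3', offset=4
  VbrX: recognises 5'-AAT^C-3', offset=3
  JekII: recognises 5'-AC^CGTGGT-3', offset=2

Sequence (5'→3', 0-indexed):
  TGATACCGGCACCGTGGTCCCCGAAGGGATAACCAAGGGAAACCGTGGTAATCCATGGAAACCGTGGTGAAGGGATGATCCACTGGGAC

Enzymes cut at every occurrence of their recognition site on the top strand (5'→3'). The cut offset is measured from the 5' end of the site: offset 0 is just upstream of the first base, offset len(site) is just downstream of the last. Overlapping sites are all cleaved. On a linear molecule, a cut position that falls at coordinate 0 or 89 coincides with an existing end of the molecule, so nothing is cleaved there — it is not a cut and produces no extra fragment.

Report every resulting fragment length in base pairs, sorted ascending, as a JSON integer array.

[5,9,10,11,11,12,15,16]

Site scan:
  AzqVI AAGGGA/4: at [23, 34, 69] ⇒ [27, 38, 73]
  VbrX AATC/3: at [49] ⇒ [52]
  JekII ACCGTGGT/2: at [10, 41, 60] ⇒ [12, 43, 62]

All cut coordinates (distinct, sorted): [12, 27, 38, 43, 52, 62, 73]

Fragments:
  [0,12): 12 bp
  [12,27): 15 bp
  [27,38): 11 bp
  [38,43): 5 bp
  [43,52): 9 bp
  [52,62): 10 bp
  [62,73): 11 bp
  [73,89): 16 bp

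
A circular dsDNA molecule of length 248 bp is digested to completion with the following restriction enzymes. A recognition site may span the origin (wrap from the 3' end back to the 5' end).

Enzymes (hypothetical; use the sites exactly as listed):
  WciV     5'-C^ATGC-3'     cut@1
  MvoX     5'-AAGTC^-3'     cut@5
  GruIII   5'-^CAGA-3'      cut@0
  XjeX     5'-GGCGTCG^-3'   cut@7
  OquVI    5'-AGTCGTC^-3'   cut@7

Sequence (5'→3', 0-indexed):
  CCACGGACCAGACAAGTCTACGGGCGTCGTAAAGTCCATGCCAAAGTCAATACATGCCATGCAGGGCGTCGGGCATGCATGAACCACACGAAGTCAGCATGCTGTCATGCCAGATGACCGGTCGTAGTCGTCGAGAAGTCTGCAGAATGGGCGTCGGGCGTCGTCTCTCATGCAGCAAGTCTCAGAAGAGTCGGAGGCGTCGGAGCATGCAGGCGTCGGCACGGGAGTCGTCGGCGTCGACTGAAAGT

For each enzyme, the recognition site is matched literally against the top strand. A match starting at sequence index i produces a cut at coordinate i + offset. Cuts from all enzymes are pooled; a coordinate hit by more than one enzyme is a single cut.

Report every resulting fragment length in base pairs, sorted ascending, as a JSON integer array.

[1,1,2,3,3,4,4,5,5,6,7,7,7,7,8,8,10,10,11,11,12,12,13,14,14,20,21,22]

Per-enzyme occurrences:
  WciV CATGC/1: at [36, 52, 57, 73, 97, 105, 168, 205] ⇒ [37, 53, 58, 74, 98, 106, 169, 206]
  MvoX AAGTC/5: at [13, 31, 43, 90, 135, 176, 244] ⇒ [1, 18, 36, 48, 95, 140, 181]
  GruIII CAGA/0: at [8, 110, 142, 182] ⇒ [8, 110, 142, 182]
  XjeX GGCGTCG/7: at [22, 64, 149, 156, 195, 211, 232] ⇒ [29, 71, 156, 163, 202, 218, 239]
  OquVI AGTCGTC/7: at [125, 225] ⇒ [132, 232]

All cut coordinates (distinct, sorted): [1, 8, 18, 29, 36, 37, 48, 53, 58, 71, 74, 95, 98, 106, 110, 132, 140, 142, 156, 163, 169, 181, 182, 202, 206, 218, 232, 239]

Fragments:
  1→8: 7 bp
  8→18: 10 bp
  18→29: 11 bp
  29→36: 7 bp
  36→37: 1 bp
  37→48: 11 bp
  48→53: 5 bp
  53→58: 5 bp
  58→71: 13 bp
  71→74: 3 bp
  74→95: 21 bp
  95→98: 3 bp
  98→106: 8 bp
  106→110: 4 bp
  110→132: 22 bp
  132→140: 8 bp
  140→142: 2 bp
  142→156: 14 bp
  156→163: 7 bp
  163→169: 6 bp
  169→181: 12 bp
  181→182: 1 bp
  182→202: 20 bp
  202→206: 4 bp
  206→218: 12 bp
  218→232: 14 bp
  232→239: 7 bp
  239→1 (wrap): 248-239+1 = 10 bp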